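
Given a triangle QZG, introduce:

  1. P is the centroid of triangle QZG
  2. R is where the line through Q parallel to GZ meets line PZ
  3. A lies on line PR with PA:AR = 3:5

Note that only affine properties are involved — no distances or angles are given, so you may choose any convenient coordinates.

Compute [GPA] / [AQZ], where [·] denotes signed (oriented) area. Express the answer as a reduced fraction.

Choose coordinates Q = (0, 0), Z = (1, 0), G = (0, 1).
1. P is the centroid of triangle QZG ⇒ P = (1/3, 1/3)
2. R is where the line through Q parallel to GZ meets line PZ ⇒ R = (-1, 1)
3. A lies on line PR with PA:AR = 3:5 ⇒ A = (-1/6, 7/12)
2·[GPA] = -1/4, 2·[AQZ] = 7/12
[GPA]:[AQZ] = -1/4:7/12 = -3/7

[GPA]:[AQZ] = -3/7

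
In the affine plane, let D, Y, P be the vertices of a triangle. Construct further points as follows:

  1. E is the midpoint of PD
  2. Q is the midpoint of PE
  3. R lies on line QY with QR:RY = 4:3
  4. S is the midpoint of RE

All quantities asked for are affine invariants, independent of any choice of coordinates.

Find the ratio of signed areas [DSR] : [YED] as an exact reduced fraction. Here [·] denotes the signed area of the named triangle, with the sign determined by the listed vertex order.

Set D = (0, 0), Y = (1, 0), P = (0, 1); any affine frame gives the same invariant.
1. E is the midpoint of PD ⇒ E = (0, 1/2)
2. Q is the midpoint of PE ⇒ Q = (0, 3/4)
3. R lies on line QY with QR:RY = 4:3 ⇒ R = (4/7, 9/28)
4. S is the midpoint of RE ⇒ S = (2/7, 23/56)
2·[DSR] = -1/7, 2·[YED] = 1/2
[DSR]:[YED] = -1/7:1/2 = -2/7

[DSR]:[YED] = -2/7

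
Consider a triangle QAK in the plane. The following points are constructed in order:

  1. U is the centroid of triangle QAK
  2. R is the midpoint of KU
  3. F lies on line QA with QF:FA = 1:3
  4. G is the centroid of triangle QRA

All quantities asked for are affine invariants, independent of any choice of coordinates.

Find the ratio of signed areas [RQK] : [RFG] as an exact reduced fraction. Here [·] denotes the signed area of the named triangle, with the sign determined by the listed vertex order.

[RQK]:[RFG] = -3/2

Set Q = (0, 0), A = (1, 0), K = (0, 1); any affine frame gives the same invariant.
1. U is the centroid of triangle QAK ⇒ U = (1/3, 1/3)
2. R is the midpoint of KU ⇒ R = (1/6, 2/3)
3. F lies on line QA with QF:FA = 1:3 ⇒ F = (1/4, 0)
4. G is the centroid of triangle QRA ⇒ G = (7/18, 2/9)
2·[RQK] = -1/6, 2·[RFG] = 1/9
[RQK]:[RFG] = -1/6:1/9 = -3/2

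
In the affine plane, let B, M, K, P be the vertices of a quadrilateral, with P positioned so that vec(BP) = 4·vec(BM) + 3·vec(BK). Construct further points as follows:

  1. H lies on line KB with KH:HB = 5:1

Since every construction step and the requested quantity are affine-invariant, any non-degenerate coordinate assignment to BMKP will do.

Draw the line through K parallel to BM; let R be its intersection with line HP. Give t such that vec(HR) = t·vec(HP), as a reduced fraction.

t = 5/17

Work in coordinates with B = (0, 0), M = (1, 0), K = (0, 1), P = (4, 3).
1. H lies on line KB with KH:HB = 5:1 ⇒ H = (0, 1/6)
through K parallel to BM: direction (1, 0); meets HP at R = (20/17, 1)
R = H + t·(P−H) with t = 5/17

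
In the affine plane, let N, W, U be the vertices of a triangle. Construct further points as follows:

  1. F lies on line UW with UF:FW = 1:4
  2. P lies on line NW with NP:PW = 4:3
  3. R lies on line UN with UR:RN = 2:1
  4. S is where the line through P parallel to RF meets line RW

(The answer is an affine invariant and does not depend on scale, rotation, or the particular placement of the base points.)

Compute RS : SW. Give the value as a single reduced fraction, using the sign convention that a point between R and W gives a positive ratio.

Choose coordinates N = (0, 0), W = (1, 0), U = (0, 1).
1. F lies on line UW with UF:FW = 1:4 ⇒ F = (1/5, 4/5)
2. P lies on line NW with NP:PW = 4:3 ⇒ P = (4/7, 0)
3. R lies on line UN with UR:RN = 2:1 ⇒ R = (0, 1/3)
4. S is where the line through P parallel to RF meets line RW ⇒ S = (5/8, 1/8)
S = R + t·(W−R) with t = 5/8, so RS:SW = t:(1−t) = 5/8:3/8

RS:SW = 5/3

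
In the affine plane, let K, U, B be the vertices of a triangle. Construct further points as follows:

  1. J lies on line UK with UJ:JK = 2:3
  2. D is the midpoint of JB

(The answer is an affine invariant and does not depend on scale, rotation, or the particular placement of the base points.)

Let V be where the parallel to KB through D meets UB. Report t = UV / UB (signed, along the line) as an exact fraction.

Choose coordinates K = (0, 0), U = (1, 0), B = (0, 1).
1. J lies on line UK with UJ:JK = 2:3 ⇒ J = (3/5, 0)
2. D is the midpoint of JB ⇒ D = (3/10, 1/2)
through D parallel to KB: direction (0, 1); meets UB at V = (3/10, 7/10)
V = U + t·(B−U) with t = 7/10

t = 7/10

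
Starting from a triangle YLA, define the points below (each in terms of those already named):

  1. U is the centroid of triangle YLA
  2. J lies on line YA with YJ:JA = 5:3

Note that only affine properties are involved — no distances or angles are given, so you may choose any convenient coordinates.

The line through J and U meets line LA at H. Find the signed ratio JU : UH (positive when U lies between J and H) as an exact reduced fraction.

Choose coordinates Y = (0, 0), L = (1, 0), A = (0, 1).
1. U is the centroid of triangle YLA ⇒ U = (1/3, 1/3)
2. J lies on line YA with YJ:JA = 5:3 ⇒ J = (0, 5/8)
line JU meets LA at H = (3, -2)
U = J + t·(H−J) with t = 1/9, so JU:UH = 1/9:8/9

JU:UH = 1/8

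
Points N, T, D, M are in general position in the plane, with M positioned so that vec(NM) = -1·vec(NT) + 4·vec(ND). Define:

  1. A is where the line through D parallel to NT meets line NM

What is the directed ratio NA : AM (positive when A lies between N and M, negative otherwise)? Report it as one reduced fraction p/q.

Choose coordinates N = (0, 0), T = (1, 0), D = (0, 1), M = (-1, 4).
1. A is where the line through D parallel to NT meets line NM ⇒ A = (-1/4, 1)
A = N + t·(M−N) with t = 1/4, so NA:AM = t:(1−t) = 1/4:3/4

NA:AM = 1/3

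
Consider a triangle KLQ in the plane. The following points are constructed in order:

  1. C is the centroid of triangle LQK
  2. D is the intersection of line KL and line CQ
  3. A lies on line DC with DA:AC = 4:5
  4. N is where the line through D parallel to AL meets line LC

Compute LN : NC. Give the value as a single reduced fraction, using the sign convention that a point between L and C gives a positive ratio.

LN:NC = -4/9

Work in coordinates with K = (0, 0), L = (1, 0), Q = (0, 1).
1. C is the centroid of triangle LQK ⇒ C = (1/3, 1/3)
2. D is the intersection of line KL and line CQ ⇒ D = (1/2, 0)
3. A lies on line DC with DA:AC = 4:5 ⇒ A = (23/54, 4/27)
4. N is where the line through D parallel to AL meets line LC ⇒ N = (23/15, -4/15)
N = L + t·(C−L) with t = -4/5, so LN:NC = t:(1−t) = -4/5:9/5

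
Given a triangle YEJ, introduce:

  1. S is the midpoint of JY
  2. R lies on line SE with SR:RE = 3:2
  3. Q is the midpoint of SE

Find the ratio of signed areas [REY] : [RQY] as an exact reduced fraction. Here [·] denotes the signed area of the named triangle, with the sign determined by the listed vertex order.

[REY]:[RQY] = -4

Set Y = (0, 0), E = (1, 0), J = (0, 1); any affine frame gives the same invariant.
1. S is the midpoint of JY ⇒ S = (0, 1/2)
2. R lies on line SE with SR:RE = 3:2 ⇒ R = (3/5, 1/5)
3. Q is the midpoint of SE ⇒ Q = (1/2, 1/4)
2·[REY] = -1/5, 2·[RQY] = 1/20
[REY]:[RQY] = -1/5:1/20 = -4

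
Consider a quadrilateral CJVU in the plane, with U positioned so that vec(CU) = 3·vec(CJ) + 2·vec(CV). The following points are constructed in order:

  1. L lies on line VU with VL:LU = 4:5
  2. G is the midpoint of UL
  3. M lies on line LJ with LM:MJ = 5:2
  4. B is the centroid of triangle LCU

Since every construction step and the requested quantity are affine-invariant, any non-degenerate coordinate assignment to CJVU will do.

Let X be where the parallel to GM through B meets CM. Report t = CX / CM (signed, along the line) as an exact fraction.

t = 2/3

Work in coordinates with C = (0, 0), J = (1, 0), V = (0, 1), U = (3, 2).
1. L lies on line VU with VL:LU = 4:5 ⇒ L = (4/3, 13/9)
2. G is the midpoint of UL ⇒ G = (13/6, 31/18)
3. M lies on line LJ with LM:MJ = 5:2 ⇒ M = (23/21, 26/63)
4. B is the centroid of triangle LCU ⇒ B = (13/9, 31/27)
through B parallel to GM: direction (-15/14, -55/42); meets CM at X = (46/63, 52/189)
X = C + t·(M−C) with t = 2/3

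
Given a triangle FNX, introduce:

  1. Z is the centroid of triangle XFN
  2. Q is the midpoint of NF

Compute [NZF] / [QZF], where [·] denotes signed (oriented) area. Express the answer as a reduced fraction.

[NZF]:[QZF] = 2

Work in coordinates with F = (0, 0), N = (1, 0), X = (0, 1).
1. Z is the centroid of triangle XFN ⇒ Z = (1/3, 1/3)
2. Q is the midpoint of NF ⇒ Q = (1/2, 0)
2·[NZF] = 1/3, 2·[QZF] = 1/6
[NZF]:[QZF] = 1/3:1/6 = 2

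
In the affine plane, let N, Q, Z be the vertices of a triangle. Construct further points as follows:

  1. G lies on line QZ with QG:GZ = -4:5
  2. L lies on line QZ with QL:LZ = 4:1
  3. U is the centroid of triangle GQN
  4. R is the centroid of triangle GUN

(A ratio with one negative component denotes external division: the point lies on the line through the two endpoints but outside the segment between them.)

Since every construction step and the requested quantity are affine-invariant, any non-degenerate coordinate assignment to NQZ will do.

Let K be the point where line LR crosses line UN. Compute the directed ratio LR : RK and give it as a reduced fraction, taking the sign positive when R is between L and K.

Work in coordinates with N = (0, 0), Q = (1, 0), Z = (0, 1).
1. G lies on line QZ with QG:GZ = -4:5 ⇒ G = (5, -4)
2. L lies on line QZ with QL:LZ = 4:1 ⇒ L = (1/5, 4/5)
3. U is the centroid of triangle GQN ⇒ U = (2, -4/3)
4. R is the centroid of triangle GUN ⇒ R = (7/3, -16/9)
line LR meets UN at K = (25/13, -50/39)
R = L + t·(K−L) with t = 26/21, so LR:RK = 26/21:-5/21

LR:RK = -26/5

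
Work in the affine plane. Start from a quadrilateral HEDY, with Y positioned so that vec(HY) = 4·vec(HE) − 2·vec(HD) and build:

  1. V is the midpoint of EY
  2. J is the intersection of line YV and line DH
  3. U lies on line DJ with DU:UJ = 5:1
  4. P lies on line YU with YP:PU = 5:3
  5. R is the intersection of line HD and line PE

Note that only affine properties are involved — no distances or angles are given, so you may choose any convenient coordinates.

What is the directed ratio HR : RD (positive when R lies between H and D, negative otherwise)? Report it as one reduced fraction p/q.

HR:RD = 43/29

Choose coordinates H = (0, 0), E = (1, 0), D = (0, 1), Y = (4, -2).
1. V is the midpoint of EY ⇒ V = (5/2, -1)
2. J is the intersection of line YV and line DH ⇒ J = (0, 2/3)
3. U lies on line DJ with DU:UJ = 5:1 ⇒ U = (0, 13/18)
4. P lies on line YU with YP:PU = 5:3 ⇒ P = (3/2, -43/144)
5. R is the intersection of line HD and line PE ⇒ R = (0, 43/72)
R = H + t·(D−H) with t = 43/72, so HR:RD = t:(1−t) = 43/72:29/72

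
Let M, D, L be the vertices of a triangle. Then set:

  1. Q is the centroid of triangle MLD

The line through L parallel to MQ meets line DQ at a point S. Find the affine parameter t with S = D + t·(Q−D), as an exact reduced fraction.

t = 2

Work in coordinates with M = (0, 0), D = (1, 0), L = (0, 1).
1. Q is the centroid of triangle MLD ⇒ Q = (1/3, 1/3)
through L parallel to MQ: direction (1/3, 1/3); meets DQ at S = (-1/3, 2/3)
S = D + t·(Q−D) with t = 2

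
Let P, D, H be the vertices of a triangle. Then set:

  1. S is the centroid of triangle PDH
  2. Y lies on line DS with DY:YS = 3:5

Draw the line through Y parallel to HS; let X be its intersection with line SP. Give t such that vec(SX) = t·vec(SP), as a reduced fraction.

t = -5/8

Set P = (0, 0), D = (1, 0), H = (0, 1); any affine frame gives the same invariant.
1. S is the centroid of triangle PDH ⇒ S = (1/3, 1/3)
2. Y lies on line DS with DY:YS = 3:5 ⇒ Y = (3/4, 1/8)
through Y parallel to HS: direction (1/3, -2/3); meets SP at X = (13/24, 13/24)
X = S + t·(P−S) with t = -5/8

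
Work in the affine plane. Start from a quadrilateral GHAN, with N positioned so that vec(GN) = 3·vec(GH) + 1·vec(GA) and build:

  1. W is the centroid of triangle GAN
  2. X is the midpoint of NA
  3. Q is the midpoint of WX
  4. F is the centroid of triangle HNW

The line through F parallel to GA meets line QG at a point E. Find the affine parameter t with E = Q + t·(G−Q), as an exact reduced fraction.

t = -1/3

Assign G = (0, 0), H = (1, 0), A = (0, 1), N = (3, 1) — the answer is frame-independent, so this choice is without loss of generality.
1. W is the centroid of triangle GAN ⇒ W = (1, 2/3)
2. X is the midpoint of NA ⇒ X = (3/2, 1)
3. Q is the midpoint of WX ⇒ Q = (5/4, 5/6)
4. F is the centroid of triangle HNW ⇒ F = (5/3, 5/9)
through F parallel to GA: direction (0, 1); meets QG at E = (5/3, 10/9)
E = Q + t·(G−Q) with t = -1/3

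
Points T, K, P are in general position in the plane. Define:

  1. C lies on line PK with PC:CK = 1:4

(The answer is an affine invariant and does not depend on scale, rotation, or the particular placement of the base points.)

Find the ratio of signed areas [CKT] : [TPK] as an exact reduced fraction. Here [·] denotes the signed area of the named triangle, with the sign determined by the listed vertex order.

Work in coordinates with T = (0, 0), K = (1, 0), P = (0, 1).
1. C lies on line PK with PC:CK = 1:4 ⇒ C = (1/5, 4/5)
2·[CKT] = -4/5, 2·[TPK] = -1
[CKT]:[TPK] = -4/5:-1 = 4/5

[CKT]:[TPK] = 4/5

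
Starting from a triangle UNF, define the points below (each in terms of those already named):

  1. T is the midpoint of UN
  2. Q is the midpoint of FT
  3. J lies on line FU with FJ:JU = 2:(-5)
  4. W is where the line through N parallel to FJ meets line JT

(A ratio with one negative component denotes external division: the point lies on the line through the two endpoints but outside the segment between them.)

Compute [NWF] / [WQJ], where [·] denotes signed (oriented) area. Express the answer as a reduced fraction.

Assign U = (0, 0), N = (1, 0), F = (0, 1) — the answer is frame-independent, so this choice is without loss of generality.
1. T is the midpoint of UN ⇒ T = (1/2, 0)
2. Q is the midpoint of FT ⇒ Q = (1/4, 1/2)
3. J lies on line FU with FJ:JU = 2:(-5) ⇒ J = (0, 5/3)
4. W is where the line through N parallel to FJ meets line JT ⇒ W = (1, -5/3)
2·[NWF] = -5/3, 2·[WQJ] = -1/3
[NWF]:[WQJ] = -5/3:-1/3 = 5

[NWF]:[WQJ] = 5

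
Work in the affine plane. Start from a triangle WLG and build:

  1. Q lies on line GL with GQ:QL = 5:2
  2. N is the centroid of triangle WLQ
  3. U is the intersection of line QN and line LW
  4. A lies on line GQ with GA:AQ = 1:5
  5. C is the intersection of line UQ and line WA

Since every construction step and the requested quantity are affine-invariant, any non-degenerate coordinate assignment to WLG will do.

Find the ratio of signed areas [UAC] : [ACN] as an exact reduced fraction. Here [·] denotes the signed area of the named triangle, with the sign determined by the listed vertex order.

Work in coordinates with W = (0, 0), L = (1, 0), G = (0, 1).
1. Q lies on line GL with GQ:QL = 5:2 ⇒ Q = (5/7, 2/7)
2. N is the centroid of triangle WLQ ⇒ N = (4/7, 2/21)
3. U is the intersection of line QN and line LW ⇒ U = (1/2, 0)
4. A lies on line GQ with GA:AQ = 1:5 ⇒ A = (5/42, 37/42)
5. C is the intersection of line UQ and line WA ⇒ C = (-10/91, -74/91)
2·[UAC] = 925/1092, 2·[ACN] = 775/819
[UAC]:[ACN] = 925/1092:775/819 = 111/124

[UAC]:[ACN] = 111/124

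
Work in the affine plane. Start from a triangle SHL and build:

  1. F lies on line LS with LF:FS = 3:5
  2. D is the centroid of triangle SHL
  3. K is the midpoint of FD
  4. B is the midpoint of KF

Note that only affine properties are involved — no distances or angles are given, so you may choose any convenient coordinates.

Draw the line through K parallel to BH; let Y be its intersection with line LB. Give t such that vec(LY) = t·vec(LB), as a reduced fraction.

t = 37/35

Set S = (0, 0), H = (1, 0), L = (0, 1); any affine frame gives the same invariant.
1. F lies on line LS with LF:FS = 3:5 ⇒ F = (0, 5/8)
2. D is the centroid of triangle SHL ⇒ D = (1/3, 1/3)
3. K is the midpoint of FD ⇒ K = (1/6, 23/48)
4. B is the midpoint of KF ⇒ B = (1/12, 53/96)
through K parallel to BH: direction (11/12, -53/96); meets LB at Y = (37/420, 1769/3360)
Y = L + t·(B−L) with t = 37/35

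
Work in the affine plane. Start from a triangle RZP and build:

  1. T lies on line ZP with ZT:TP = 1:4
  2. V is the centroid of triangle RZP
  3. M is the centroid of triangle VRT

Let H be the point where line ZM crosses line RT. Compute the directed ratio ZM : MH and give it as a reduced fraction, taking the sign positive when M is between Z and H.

Work in coordinates with R = (0, 0), Z = (1, 0), P = (0, 1).
1. T lies on line ZP with ZT:TP = 1:4 ⇒ T = (4/5, 1/5)
2. V is the centroid of triangle RZP ⇒ V = (1/3, 1/3)
3. M is the centroid of triangle VRT ⇒ M = (17/45, 8/45)
line ZM meets RT at H = (8/15, 2/15)
M = Z + t·(H−Z) with t = 4/3, so ZM:MH = 4/3:-1/3

ZM:MH = -4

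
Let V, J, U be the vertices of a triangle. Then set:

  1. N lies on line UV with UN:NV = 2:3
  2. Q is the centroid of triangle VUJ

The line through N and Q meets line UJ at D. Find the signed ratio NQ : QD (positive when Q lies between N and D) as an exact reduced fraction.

Choose coordinates V = (0, 0), J = (1, 0), U = (0, 1).
1. N lies on line UV with UN:NV = 2:3 ⇒ N = (0, 3/5)
2. Q is the centroid of triangle VUJ ⇒ Q = (1/3, 1/3)
line NQ meets UJ at D = (2, -1)
Q = N + t·(D−N) with t = 1/6, so NQ:QD = 1/6:5/6

NQ:QD = 1/5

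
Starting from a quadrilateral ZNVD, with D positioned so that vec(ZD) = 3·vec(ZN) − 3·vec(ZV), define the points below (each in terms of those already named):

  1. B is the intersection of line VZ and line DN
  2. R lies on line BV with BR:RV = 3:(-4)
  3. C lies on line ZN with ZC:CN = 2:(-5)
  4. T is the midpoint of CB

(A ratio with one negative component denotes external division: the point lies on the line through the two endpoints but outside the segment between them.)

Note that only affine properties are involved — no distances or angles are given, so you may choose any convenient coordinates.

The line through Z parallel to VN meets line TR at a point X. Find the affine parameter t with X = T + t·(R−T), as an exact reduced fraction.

t = -5/31

Choose coordinates Z = (0, 0), N = (1, 0), V = (0, 1), D = (3, -3).
1. B is the intersection of line VZ and line DN ⇒ B = (0, 3/2)
2. R lies on line BV with BR:RV = 3:(-4) ⇒ R = (0, 3)
3. C lies on line ZN with ZC:CN = 2:(-5) ⇒ C = (-2/3, 0)
4. T is the midpoint of CB ⇒ T = (-1/3, 3/4)
through Z parallel to VN: direction (1, -1); meets TR at X = (-12/31, 12/31)
X = T + t·(R−T) with t = -5/31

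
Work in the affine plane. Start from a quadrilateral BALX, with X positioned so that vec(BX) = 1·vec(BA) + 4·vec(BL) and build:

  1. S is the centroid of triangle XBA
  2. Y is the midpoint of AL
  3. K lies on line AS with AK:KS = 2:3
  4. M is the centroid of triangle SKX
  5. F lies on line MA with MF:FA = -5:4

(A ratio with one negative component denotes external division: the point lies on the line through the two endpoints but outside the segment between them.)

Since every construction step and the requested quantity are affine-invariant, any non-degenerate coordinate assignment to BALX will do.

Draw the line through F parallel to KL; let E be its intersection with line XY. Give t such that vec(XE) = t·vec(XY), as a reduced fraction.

Choose coordinates B = (0, 0), A = (1, 0), L = (0, 1), X = (1, 4).
1. S is the centroid of triangle XBA ⇒ S = (2/3, 4/3)
2. Y is the midpoint of AL ⇒ Y = (1/2, 1/2)
3. K lies on line AS with AK:KS = 2:3 ⇒ K = (13/15, 8/15)
4. M is the centroid of triangle SKX ⇒ M = (38/45, 88/45)
5. F lies on line MA with MF:FA = -5:4 ⇒ F = (73/45, -352/45)
through F parallel to KL: direction (-13/15, 7/15); meets XY at E = (-11/21, -20/3)
E = X + t·(Y−X) with t = 64/21

t = 64/21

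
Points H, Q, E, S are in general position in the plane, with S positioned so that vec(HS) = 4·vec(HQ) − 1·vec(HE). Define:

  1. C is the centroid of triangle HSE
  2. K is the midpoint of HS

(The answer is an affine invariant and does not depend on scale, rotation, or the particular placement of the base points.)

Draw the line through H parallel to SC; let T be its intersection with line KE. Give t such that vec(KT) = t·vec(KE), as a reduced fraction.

Assign H = (0, 0), Q = (1, 0), E = (0, 1), S = (4, -1) — the answer is frame-independent, so this choice is without loss of generality.
1. C is the centroid of triangle HSE ⇒ C = (4/3, 0)
2. K is the midpoint of HS ⇒ K = (2, -1/2)
through H parallel to SC: direction (-8/3, 1); meets KE at T = (8/3, -1)
T = K + t·(E−K) with t = -1/3

t = -1/3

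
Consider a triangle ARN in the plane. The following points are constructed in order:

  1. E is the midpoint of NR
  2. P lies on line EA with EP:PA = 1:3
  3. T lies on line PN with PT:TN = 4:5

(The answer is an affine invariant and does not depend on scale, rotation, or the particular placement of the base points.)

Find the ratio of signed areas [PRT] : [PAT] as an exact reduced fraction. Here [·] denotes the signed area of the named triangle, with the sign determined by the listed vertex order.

[PRT]:[PAT] = -2/3

Choose coordinates A = (0, 0), R = (1, 0), N = (0, 1).
1. E is the midpoint of NR ⇒ E = (1/2, 1/2)
2. P lies on line EA with EP:PA = 1:3 ⇒ P = (3/8, 3/8)
3. T lies on line PN with PT:TN = 4:5 ⇒ T = (5/24, 47/72)
2·[PRT] = 1/9, 2·[PAT] = -1/6
[PRT]:[PAT] = 1/9:-1/6 = -2/3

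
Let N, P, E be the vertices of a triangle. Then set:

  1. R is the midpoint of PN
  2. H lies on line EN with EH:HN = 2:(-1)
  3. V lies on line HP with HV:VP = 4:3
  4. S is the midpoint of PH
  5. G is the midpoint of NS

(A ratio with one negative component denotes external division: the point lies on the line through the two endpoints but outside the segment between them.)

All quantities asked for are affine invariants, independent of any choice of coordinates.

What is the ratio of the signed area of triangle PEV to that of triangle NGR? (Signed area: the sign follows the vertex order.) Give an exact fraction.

Assign N = (0, 0), P = (1, 0), E = (0, 1) — the answer is frame-independent, so this choice is without loss of generality.
1. R is the midpoint of PN ⇒ R = (1/2, 0)
2. H lies on line EN with EH:HN = 2:(-1) ⇒ H = (0, -1)
3. V lies on line HP with HV:VP = 4:3 ⇒ V = (4/7, -3/7)
4. S is the midpoint of PH ⇒ S = (1/2, -1/2)
5. G is the midpoint of NS ⇒ G = (1/4, -1/4)
2·[PEV] = 6/7, 2·[NGR] = 1/8
[PEV]:[NGR] = 6/7:1/8 = 48/7

[PEV]:[NGR] = 48/7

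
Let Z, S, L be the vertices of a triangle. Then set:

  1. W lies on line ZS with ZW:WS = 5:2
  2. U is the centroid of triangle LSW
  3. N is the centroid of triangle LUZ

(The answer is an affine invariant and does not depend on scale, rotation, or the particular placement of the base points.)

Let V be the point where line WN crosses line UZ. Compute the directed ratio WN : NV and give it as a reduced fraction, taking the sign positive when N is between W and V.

WN:NV = -9/4

Work in coordinates with Z = (0, 0), S = (1, 0), L = (0, 1).
1. W lies on line ZS with ZW:WS = 5:2 ⇒ W = (5/7, 0)
2. U is the centroid of triangle LSW ⇒ U = (4/7, 1/3)
3. N is the centroid of triangle LUZ ⇒ N = (4/21, 4/9)
line WN meets UZ at V = (80/189, 20/81)
N = W + t·(V−W) with t = 9/5, so WN:NV = 9/5:-4/5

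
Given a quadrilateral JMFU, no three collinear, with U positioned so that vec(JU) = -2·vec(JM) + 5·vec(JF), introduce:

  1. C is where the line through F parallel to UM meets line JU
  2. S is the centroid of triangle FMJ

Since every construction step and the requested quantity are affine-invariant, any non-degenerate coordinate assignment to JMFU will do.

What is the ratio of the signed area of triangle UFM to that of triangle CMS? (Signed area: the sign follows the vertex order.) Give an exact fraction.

[UFM]:[CMS] = -30/19

Assign J = (0, 0), M = (1, 0), F = (0, 1), U = (-2, 5) — the answer is frame-independent, so this choice is without loss of generality.
1. C is where the line through F parallel to UM meets line JU ⇒ C = (-6/5, 3)
2. S is the centroid of triangle FMJ ⇒ S = (1/3, 1/3)
2·[UFM] = 2, 2·[CMS] = -19/15
[UFM]:[CMS] = 2:-19/15 = -30/19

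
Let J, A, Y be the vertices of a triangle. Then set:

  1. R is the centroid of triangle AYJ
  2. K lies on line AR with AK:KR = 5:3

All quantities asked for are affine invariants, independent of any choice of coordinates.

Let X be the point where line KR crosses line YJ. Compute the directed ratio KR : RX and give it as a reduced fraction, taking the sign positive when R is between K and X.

KR:RX = 3/4

Assign J = (0, 0), A = (1, 0), Y = (0, 1) — the answer is frame-independent, so this choice is without loss of generality.
1. R is the centroid of triangle AYJ ⇒ R = (1/3, 1/3)
2. K lies on line AR with AK:KR = 5:3 ⇒ K = (7/12, 5/24)
line KR meets YJ at X = (0, 1/2)
R = K + t·(X−K) with t = 3/7, so KR:RX = 3/7:4/7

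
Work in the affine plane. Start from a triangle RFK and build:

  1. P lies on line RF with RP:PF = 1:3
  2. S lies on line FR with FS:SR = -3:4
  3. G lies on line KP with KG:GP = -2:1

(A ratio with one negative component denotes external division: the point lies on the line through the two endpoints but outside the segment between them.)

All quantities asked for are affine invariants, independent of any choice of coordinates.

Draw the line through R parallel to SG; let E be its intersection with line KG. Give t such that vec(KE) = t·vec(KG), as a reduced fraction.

t = 7/15

Choose coordinates R = (0, 0), F = (1, 0), K = (0, 1).
1. P lies on line RF with RP:PF = 1:3 ⇒ P = (1/4, 0)
2. S lies on line FR with FS:SR = -3:4 ⇒ S = (4, 0)
3. G lies on line KP with KG:GP = -2:1 ⇒ G = (1/2, -1)
through R parallel to SG: direction (-7/2, -1); meets KG at E = (7/30, 1/15)
E = K + t·(G−K) with t = 7/15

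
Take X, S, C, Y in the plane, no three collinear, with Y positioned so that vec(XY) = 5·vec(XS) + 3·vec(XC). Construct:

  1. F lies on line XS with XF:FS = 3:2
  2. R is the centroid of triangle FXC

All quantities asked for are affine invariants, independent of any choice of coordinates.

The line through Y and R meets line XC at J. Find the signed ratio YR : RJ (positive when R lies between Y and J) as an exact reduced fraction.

Set X = (0, 0), S = (1, 0), C = (0, 1), Y = (5, 3); any affine frame gives the same invariant.
1. F lies on line XS with XF:FS = 3:2 ⇒ F = (3/5, 0)
2. R is the centroid of triangle FXC ⇒ R = (1/5, 1/3)
line YR meets XC at J = (0, 2/9)
R = Y + t·(J−Y) with t = 24/25, so YR:RJ = 24/25:1/25

YR:RJ = 24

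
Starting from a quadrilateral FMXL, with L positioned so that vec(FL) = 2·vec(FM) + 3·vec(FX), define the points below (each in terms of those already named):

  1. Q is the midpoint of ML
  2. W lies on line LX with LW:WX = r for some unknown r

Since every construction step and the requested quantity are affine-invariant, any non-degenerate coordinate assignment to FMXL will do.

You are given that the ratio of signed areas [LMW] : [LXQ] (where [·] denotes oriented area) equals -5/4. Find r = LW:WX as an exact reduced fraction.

r = 5/3

Choose coordinates F = (0, 0), M = (1, 0), X = (0, 1), L = (2, 3).
1. Q is the midpoint of ML ⇒ Q = (3/2, 3/2)
2. With LW:WX = r, write λ = r/(r+1) so W = L + λ·(X−L); W is affine-linear in λ
Every point depending on W is an affine combination of W and λ-independent points, so each such coordinate is linear in λ; the λ² term in each signed area is a multiple of (X−L)×(X−L) = 0, so 2·[LMW] and 2·[LXQ] are each linear in λ. Evaluating at λ=0 and λ=1:
  2·[LMW] = -4·λ,   2·[LXQ] = 2
So [LMW]:[LXQ] = (-4·λ) / (2). Setting this equal to -5/4:
  -4·λ = -5/4·(2)  ⇒  λ = 5/8
Then r = λ/(1−λ) = (5/8)/(3/8) = 5/3. Check: with r = 5/3, W = (3/4, 7/4) and [LMW]:[LXQ] = -5/4 as required.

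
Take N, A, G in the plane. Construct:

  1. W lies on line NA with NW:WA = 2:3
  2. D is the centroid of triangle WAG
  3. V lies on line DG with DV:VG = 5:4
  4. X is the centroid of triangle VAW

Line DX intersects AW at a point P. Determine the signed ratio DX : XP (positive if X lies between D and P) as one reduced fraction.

DX:XP = 8/19

Assign N = (0, 0), A = (1, 0), G = (0, 1) — the answer is frame-independent, so this choice is without loss of generality.
1. W lies on line NA with NW:WA = 2:3 ⇒ W = (2/5, 0)
2. D is the centroid of triangle WAG ⇒ D = (7/15, 1/3)
3. V lies on line DG with DV:VG = 5:4 ⇒ V = (28/135, 19/27)
4. X is the centroid of triangle VAW ⇒ X = (217/405, 19/81)
line DX meets AW at P = (7/10, 0)
X = D + t·(P−D) with t = 8/27, so DX:XP = 8/27:19/27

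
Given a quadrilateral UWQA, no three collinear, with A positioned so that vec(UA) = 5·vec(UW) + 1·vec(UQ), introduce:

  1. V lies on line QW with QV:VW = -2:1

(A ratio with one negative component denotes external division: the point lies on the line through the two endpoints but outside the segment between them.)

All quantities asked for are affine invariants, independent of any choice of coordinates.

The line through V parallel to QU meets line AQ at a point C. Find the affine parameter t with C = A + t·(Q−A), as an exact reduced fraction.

Work in coordinates with U = (0, 0), W = (1, 0), Q = (0, 1), A = (5, 1).
1. V lies on line QW with QV:VW = -2:1 ⇒ V = (2, -1)
through V parallel to QU: direction (0, -1); meets AQ at C = (2, 1)
C = A + t·(Q−A) with t = 3/5

t = 3/5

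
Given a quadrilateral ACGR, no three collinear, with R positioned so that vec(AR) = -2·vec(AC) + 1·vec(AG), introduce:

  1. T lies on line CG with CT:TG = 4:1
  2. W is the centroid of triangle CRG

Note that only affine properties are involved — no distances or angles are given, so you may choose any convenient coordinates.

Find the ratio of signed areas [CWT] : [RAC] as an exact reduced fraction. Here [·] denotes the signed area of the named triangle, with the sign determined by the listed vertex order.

[CWT]:[RAC] = -8/15

Choose coordinates A = (0, 0), C = (1, 0), G = (0, 1), R = (-2, 1).
1. T lies on line CG with CT:TG = 4:1 ⇒ T = (1/5, 4/5)
2. W is the centroid of triangle CRG ⇒ W = (-1/3, 2/3)
2·[CWT] = -8/15, 2·[RAC] = 1
[CWT]:[RAC] = -8/15:1 = -8/15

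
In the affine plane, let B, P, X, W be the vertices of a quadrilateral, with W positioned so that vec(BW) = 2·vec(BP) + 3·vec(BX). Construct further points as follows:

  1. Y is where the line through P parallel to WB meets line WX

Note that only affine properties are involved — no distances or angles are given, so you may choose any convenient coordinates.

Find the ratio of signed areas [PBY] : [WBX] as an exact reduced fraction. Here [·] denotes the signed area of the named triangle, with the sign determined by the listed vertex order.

[PBY]:[WBX] = 3

Set B = (0, 0), P = (1, 0), X = (0, 1), W = (2, 3); any affine frame gives the same invariant.
1. Y is where the line through P parallel to WB meets line WX ⇒ Y = (5, 6)
2·[PBY] = -6, 2·[WBX] = -2
[PBY]:[WBX] = -6:-2 = 3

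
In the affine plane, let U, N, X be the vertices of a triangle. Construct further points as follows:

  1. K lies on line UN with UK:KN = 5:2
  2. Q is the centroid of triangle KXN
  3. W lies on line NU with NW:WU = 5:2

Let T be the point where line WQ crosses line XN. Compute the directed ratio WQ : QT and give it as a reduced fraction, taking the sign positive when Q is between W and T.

WQ:QT = 13/2

Assign U = (0, 0), N = (1, 0), X = (0, 1) — the answer is frame-independent, so this choice is without loss of generality.
1. K lies on line UN with UK:KN = 5:2 ⇒ K = (5/7, 0)
2. Q is the centroid of triangle KXN ⇒ Q = (4/7, 1/3)
3. W lies on line NU with NW:WU = 5:2 ⇒ W = (2/7, 0)
line WQ meets XN at T = (8/13, 5/13)
Q = W + t·(T−W) with t = 13/15, so WQ:QT = 13/15:2/15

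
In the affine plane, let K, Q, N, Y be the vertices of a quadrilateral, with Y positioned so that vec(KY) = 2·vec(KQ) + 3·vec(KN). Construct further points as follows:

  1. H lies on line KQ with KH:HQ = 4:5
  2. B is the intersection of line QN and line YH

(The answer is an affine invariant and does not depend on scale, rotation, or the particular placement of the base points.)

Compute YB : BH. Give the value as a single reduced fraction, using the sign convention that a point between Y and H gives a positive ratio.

YB:BH = 36/5

Work in coordinates with K = (0, 0), Q = (1, 0), N = (0, 1), Y = (2, 3).
1. H lies on line KQ with KH:HQ = 4:5 ⇒ H = (4/9, 0)
2. B is the intersection of line QN and line YH ⇒ B = (26/41, 15/41)
B = Y + t·(H−Y) with t = 36/41, so YB:BH = t:(1−t) = 36/41:5/41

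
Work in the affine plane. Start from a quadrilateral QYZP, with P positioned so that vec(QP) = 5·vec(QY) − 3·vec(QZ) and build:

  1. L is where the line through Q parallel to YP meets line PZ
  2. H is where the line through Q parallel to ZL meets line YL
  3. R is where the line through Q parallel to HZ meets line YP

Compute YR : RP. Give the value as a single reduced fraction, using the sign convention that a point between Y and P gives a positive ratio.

Assign Q = (0, 0), Y = (1, 0), Z = (0, 1), P = (5, -3) — the answer is frame-independent, so this choice is without loss of generality.
1. L is where the line through Q parallel to YP meets line PZ ⇒ L = (20, -15)
2. H is where the line through Q parallel to ZL meets line YL ⇒ H = (-75, 60)
3. R is where the line through Q parallel to HZ meets line YP ⇒ R = (-225/11, 177/11)
R = Y + t·(P−Y) with t = -59/11, so YR:RP = t:(1−t) = -59/11:70/11

YR:RP = -59/70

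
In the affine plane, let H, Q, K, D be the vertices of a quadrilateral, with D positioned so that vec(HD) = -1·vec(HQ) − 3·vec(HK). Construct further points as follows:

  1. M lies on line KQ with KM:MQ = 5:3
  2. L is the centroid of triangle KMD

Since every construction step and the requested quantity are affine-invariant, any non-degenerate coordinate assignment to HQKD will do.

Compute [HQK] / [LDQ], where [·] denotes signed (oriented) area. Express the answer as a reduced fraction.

Work in coordinates with H = (0, 0), Q = (1, 0), K = (0, 1), D = (-1, -3).
1. M lies on line KQ with KM:MQ = 5:3 ⇒ M = (5/8, 3/8)
2. L is the centroid of triangle KMD ⇒ L = (-1/8, -13/24)
2·[HQK] = 1, 2·[LDQ] = 55/24
[HQK]:[LDQ] = 1:55/24 = 24/55

[HQK]:[LDQ] = 24/55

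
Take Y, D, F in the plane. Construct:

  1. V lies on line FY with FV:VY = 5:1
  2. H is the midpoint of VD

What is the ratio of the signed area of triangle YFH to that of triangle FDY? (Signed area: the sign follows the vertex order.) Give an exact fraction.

Work in coordinates with Y = (0, 0), D = (1, 0), F = (0, 1).
1. V lies on line FY with FV:VY = 5:1 ⇒ V = (0, 1/6)
2. H is the midpoint of VD ⇒ H = (1/2, 1/12)
2·[YFH] = -1/2, 2·[FDY] = -1
[YFH]:[FDY] = -1/2:-1 = 1/2

[YFH]:[FDY] = 1/2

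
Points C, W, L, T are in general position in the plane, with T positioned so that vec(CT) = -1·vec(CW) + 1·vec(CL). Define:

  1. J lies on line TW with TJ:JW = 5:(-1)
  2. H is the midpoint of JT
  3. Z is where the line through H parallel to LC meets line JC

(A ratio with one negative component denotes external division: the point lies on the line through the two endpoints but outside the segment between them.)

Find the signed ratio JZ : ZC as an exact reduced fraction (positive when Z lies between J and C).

JZ:ZC = 5

Work in coordinates with C = (0, 0), W = (1, 0), L = (0, 1), T = (-1, 1).
1. J lies on line TW with TJ:JW = 5:(-1) ⇒ J = (3/2, -1/4)
2. H is the midpoint of JT ⇒ H = (1/4, 3/8)
3. Z is where the line through H parallel to LC meets line JC ⇒ Z = (1/4, -1/24)
Z = J + t·(C−J) with t = 5/6, so JZ:ZC = t:(1−t) = 5/6:1/6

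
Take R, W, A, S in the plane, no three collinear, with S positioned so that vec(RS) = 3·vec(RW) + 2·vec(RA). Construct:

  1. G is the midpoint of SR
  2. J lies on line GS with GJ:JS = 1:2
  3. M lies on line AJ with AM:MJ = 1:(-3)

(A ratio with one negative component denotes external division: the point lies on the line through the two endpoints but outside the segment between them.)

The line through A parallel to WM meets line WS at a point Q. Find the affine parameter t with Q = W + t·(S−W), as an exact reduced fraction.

Set R = (0, 0), W = (1, 0), A = (0, 1), S = (3, 2); any affine frame gives the same invariant.
1. G is the midpoint of SR ⇒ G = (3/2, 1)
2. J lies on line GS with GJ:JS = 1:2 ⇒ J = (2, 4/3)
3. M lies on line AJ with AM:MJ = 1:(-3) ⇒ M = (-1, 5/6)
through A parallel to WM: direction (-2, 5/6); meets WS at Q = (24/17, 7/17)
Q = W + t·(S−W) with t = 7/34

t = 7/34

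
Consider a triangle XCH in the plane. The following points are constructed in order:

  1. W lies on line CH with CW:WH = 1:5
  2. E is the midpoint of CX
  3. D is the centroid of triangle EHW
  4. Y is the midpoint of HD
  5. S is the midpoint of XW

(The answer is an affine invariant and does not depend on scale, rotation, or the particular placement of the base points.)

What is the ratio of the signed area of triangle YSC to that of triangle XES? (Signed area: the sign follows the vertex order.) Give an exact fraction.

[YSC]:[XES] = 49/6

Assign X = (0, 0), C = (1, 0), H = (0, 1) — the answer is frame-independent, so this choice is without loss of generality.
1. W lies on line CH with CW:WH = 1:5 ⇒ W = (5/6, 1/6)
2. E is the midpoint of CX ⇒ E = (1/2, 0)
3. D is the centroid of triangle EHW ⇒ D = (4/9, 7/18)
4. Y is the midpoint of HD ⇒ Y = (2/9, 25/36)
5. S is the midpoint of XW ⇒ S = (5/12, 1/12)
2·[YSC] = 49/144, 2·[XES] = 1/24
[YSC]:[XES] = 49/144:1/24 = 49/6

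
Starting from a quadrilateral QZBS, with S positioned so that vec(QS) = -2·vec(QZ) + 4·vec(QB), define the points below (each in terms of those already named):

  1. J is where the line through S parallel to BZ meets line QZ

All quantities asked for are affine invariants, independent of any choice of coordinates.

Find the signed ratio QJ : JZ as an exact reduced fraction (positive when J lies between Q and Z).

QJ:JZ = -2

Choose coordinates Q = (0, 0), Z = (1, 0), B = (0, 1), S = (-2, 4).
1. J is where the line through S parallel to BZ meets line QZ ⇒ J = (2, 0)
J = Q + t·(Z−Q) with t = 2, so QJ:JZ = t:(1−t) = 2:-1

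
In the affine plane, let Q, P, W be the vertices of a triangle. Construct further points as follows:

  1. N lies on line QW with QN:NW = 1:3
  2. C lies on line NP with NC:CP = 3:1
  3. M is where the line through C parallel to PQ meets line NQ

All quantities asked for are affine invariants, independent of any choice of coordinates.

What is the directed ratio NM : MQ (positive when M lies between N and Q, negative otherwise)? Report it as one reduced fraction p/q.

Assign Q = (0, 0), P = (1, 0), W = (0, 1) — the answer is frame-independent, so this choice is without loss of generality.
1. N lies on line QW with QN:NW = 1:3 ⇒ N = (0, 1/4)
2. C lies on line NP with NC:CP = 3:1 ⇒ C = (3/4, 1/16)
3. M is where the line through C parallel to PQ meets line NQ ⇒ M = (0, 1/16)
M = N + t·(Q−N) with t = 3/4, so NM:MQ = t:(1−t) = 3/4:1/4

NM:MQ = 3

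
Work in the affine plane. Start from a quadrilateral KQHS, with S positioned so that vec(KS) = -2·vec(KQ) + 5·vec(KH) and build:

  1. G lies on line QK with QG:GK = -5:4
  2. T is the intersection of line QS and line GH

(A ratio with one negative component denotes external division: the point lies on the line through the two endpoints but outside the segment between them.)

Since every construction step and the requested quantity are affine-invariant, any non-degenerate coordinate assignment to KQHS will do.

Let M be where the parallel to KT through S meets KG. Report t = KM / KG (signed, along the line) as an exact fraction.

t = 9/10

Assign K = (0, 0), Q = (1, 0), H = (0, 1), S = (-2, 5) — the answer is frame-independent, so this choice is without loss of generality.
1. G lies on line QK with QG:GK = -5:4 ⇒ G = (-4, 0)
2. T is the intersection of line QS and line GH ⇒ T = (8/23, 25/23)
through S parallel to KT: direction (8/23, 25/23); meets KG at M = (-18/5, 0)
M = K + t·(G−K) with t = 9/10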